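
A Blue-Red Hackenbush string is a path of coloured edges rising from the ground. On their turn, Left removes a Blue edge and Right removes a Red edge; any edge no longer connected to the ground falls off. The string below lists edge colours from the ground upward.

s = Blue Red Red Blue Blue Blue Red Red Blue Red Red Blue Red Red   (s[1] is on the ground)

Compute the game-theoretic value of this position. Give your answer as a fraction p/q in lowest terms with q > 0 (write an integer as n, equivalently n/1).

Recurse on prefixes of the 14-edge string Blue Red Red Blue Blue Blue Red Red Blue Red Red Blue Red Red:
val_1 [B]  L=[0]  R=[(no moves)]  gives 1
val_2 [BR]  L=[0]  R=[1]  gives 1/2
val_3 [BRR]  L=[0]  R=[1/2 1]  gives 1/4
val_4 [BRRB]  L=[0 1/4]  R=[1/2 1]  gives 3/8
val_5 [BRRBB]  L=[0 1/4 3/8]  R=[1/2 1]  gives 7/16
val_6 [BRRBBB]  L=[0 1/4 3/8 7/16]  R=[1/2 1]  gives 15/32
val_7 [BRRBBBR]  L=[0 1/4 3/8 7/16]  R=[15/32 1/2 1]  gives 29/64
val_8 [BRRBBBRR]  L=[0 1/4 3/8 7/16]  R=[29/64 15/32 1/2 1]  gives 57/128
val_9 [BRRBBBRRB]  L=[0 1/4 3/8 7/16 57/128]  R=[29/64 15/32 1/2 1]  gives 115/256
val_10 [BRRBBBRRBR]  L=[0 1/4 3/8 7/16 57/128]  R=[115/256 29/64 15/32 1/2 1]  gives 229/512
val_11 [BRRBBBRRBRR]  L=[0 1/4 3/8 7/16 57/128]  R=[229/512 115/256 29/64 15/32 1/2 1]  gives 457/1024
val_12 [BRRBBBRRBRRB]  L=[0 1/4 3/8 7/16 57/128 457/1024]  R=[229/512 115/256 29/64 15/32 1/2 1]  gives 915/2048
val_13 [BRRBBBRRBRRBR]  L=[0 1/4 3/8 7/16 57/128 457/1024]  R=[915/2048 229/512 115/256 29/64 15/32 1/2 1]  gives 1829/4096
val_14 [BRRBBBRRBRRBRR]  L=[0 1/4 3/8 7/16 57/128 457/1024]  R=[1829/4096 915/2048 229/512 115/256 29/64 15/32 1/2 1]  gives 3657/8192

3657/8192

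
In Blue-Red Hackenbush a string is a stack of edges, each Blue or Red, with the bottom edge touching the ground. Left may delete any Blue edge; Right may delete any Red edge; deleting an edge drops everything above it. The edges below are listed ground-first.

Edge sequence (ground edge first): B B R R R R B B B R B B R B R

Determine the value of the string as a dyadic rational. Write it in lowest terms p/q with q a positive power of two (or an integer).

9141/8192

Recurse on prefixes of the 15-edge string B B R R R R B B B R B B R B R:
edge 1 of 15 (B): { 0 | (no moves) } -> 1
edge 2 of 15 (B): { 0 1 | (no moves) } -> 2
edge 3 of 15 (R): { 0 1 | 2 } -> 3/2
edge 4 of 15 (R): { 0 1 | 3/2 2 } -> 5/4
edge 5 of 15 (R): { 0 1 | 5/4 3/2 2 } -> 9/8
edge 6 of 15 (R): { 0 1 | 9/8 5/4 3/2 2 } -> 17/16
edge 7 of 15 (B): { 0 1 17/16 | 9/8 5/4 3/2 2 } -> 35/32
edge 8 of 15 (B): { 0 1 17/16 35/32 | 9/8 5/4 3/2 2 } -> 71/64
edge 9 of 15 (B): { 0 1 17/16 35/32 71/64 | 9/8 5/4 3/2 2 } -> 143/128
edge 10 of 15 (R): { 0 1 17/16 35/32 71/64 | 143/128 9/8 5/4 3/2 2 } -> 285/256
edge 11 of 15 (B): { 0 1 17/16 35/32 71/64 285/256 | 143/128 9/8 5/4 3/2 2 } -> 571/512
edge 12 of 15 (B): { 0 1 17/16 35/32 71/64 285/256 571/512 | 143/128 9/8 5/4 3/2 2 } -> 1143/1024
edge 13 of 15 (R): { 0 1 17/16 35/32 71/64 285/256 571/512 | 1143/1024 143/128 9/8 5/4 3/2 2 } -> 2285/2048
edge 14 of 15 (B): { 0 1 17/16 35/32 71/64 285/256 571/512 2285/2048 | 1143/1024 143/128 9/8 5/4 3/2 2 } -> 4571/4096
edge 15 of 15 (R): { 0 1 17/16 35/32 71/64 285/256 571/512 2285/2048 | 4571/4096 1143/1024 143/128 9/8 5/4 3/2 2 } -> 9141/8192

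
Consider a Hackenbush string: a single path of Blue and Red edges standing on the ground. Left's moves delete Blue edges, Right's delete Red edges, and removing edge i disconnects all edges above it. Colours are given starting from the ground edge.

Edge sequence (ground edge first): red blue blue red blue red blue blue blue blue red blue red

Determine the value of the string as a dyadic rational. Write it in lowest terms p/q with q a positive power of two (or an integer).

-1291/4096

1 of 13 · r · max L −∞ · min R 0 -> -1
2 of 13 · rb · max L -1 · min R 0 -> -1/2
3 of 13 · rbb · max L -1/2 · min R 0 -> -1/4
4 of 13 · rbbr · max L -1/2 · min R -1/4 -> -3/8
5 of 13 · rbbrb · max L -3/8 · min R -1/4 -> -5/16
6 of 13 · rbbrbr · max L -3/8 · min R -5/16 -> -11/32
7 of 13 · rbbrbrb · max L -11/32 · min R -5/16 -> -21/64
8 of 13 · rbbrbrbb · max L -21/64 · min R -5/16 -> -41/128
9 of 13 · rbbrbrbbb · max L -41/128 · min R -5/16 -> -81/256
10 of 13 · rbbrbrbbbb · max L -81/256 · min R -5/16 -> -161/512
11 of 13 · rbbrbrbbbbr · max L -81/256 · min R -161/512 -> -323/1024
12 of 13 · rbbrbrbbbbrb · max L -323/1024 · min R -161/512 -> -645/2048
13 of 13 · rbbrbrbbbbrbr · max L -323/1024 · min R -645/2048 -> -1291/4096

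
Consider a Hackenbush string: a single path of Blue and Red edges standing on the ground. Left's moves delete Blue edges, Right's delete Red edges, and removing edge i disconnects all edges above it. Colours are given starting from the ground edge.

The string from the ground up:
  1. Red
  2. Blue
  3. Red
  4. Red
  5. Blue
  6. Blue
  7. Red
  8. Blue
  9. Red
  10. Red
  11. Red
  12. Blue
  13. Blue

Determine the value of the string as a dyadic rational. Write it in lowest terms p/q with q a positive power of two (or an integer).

-3257/4096

Build value(s[:k]) for k = 1..13, string s = Red Blue Red Red Blue Blue Red Blue Red Red Red Blue Blue.
1 of 13 · R · max L −∞ · min R 0 ⇒ -1
2 of 13 · RB · max L -1 · min R 0 ⇒ -1/2
3 of 13 · RBR · max L -1 · min R -1/2 ⇒ -3/4
4 of 13 · RBRR · max L -1 · min R -3/4 ⇒ -7/8
5 of 13 · RBRRB · max L -7/8 · min R -3/4 ⇒ -13/16
6 of 13 · RBRRBB · max L -13/16 · min R -3/4 ⇒ -25/32
7 of 13 · RBRRBBR · max L -13/16 · min R -25/32 ⇒ -51/64
8 of 13 · RBRRBBRB · max L -51/64 · min R -25/32 ⇒ -101/128
9 of 13 · RBRRBBRBR · max L -51/64 · min R -101/128 ⇒ -203/256
10 of 13 · RBRRBBRBRR · max L -51/64 · min R -203/256 ⇒ -407/512
11 of 13 · RBRRBBRBRRR · max L -51/64 · min R -407/512 ⇒ -815/1024
12 of 13 · RBRRBBRBRRRB · max L -815/1024 · min R -407/512 ⇒ -1629/2048
13 of 13 · RBRRBBRBRRRBB · max L -1629/2048 · min R -407/512 ⇒ -3257/4096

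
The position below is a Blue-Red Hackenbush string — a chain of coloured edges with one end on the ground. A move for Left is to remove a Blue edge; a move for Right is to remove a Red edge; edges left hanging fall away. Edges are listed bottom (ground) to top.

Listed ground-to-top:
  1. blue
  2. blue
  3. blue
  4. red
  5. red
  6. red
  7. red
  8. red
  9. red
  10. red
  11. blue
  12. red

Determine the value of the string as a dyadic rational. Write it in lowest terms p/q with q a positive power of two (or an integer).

1029/512

Prefix values for blue blue blue red red red red red red red blue red via {L|R} + simplicity:
edge 1 of 12 (blue): { 0 | (no moves) } ⇒ 1
edge 2 of 12 (blue): { 0 1 | (no moves) } ⇒ 2
edge 3 of 12 (blue): { 0 1 2 | (no moves) } ⇒ 3
edge 4 of 12 (red): { 0 1 2 | 3 } ⇒ 5/2
edge 5 of 12 (red): { 0 1 2 | 5/2 3 } ⇒ 9/4
edge 6 of 12 (red): { 0 1 2 | 9/4 5/2 3 } ⇒ 17/8
edge 7 of 12 (red): { 0 1 2 | 17/8 9/4 5/2 3 } ⇒ 33/16
edge 8 of 12 (red): { 0 1 2 | 33/16 17/8 9/4 5/2 3 } ⇒ 65/32
edge 9 of 12 (red): { 0 1 2 | 65/32 33/16 17/8 9/4 5/2 3 } ⇒ 129/64
edge 10 of 12 (red): { 0 1 2 | 129/64 65/32 33/16 17/8 9/4 5/2 3 } ⇒ 257/128
edge 11 of 12 (blue): { 0 1 2 257/128 | 129/64 65/32 33/16 17/8 9/4 5/2 3 } ⇒ 515/256
edge 12 of 12 (red): { 0 1 2 257/128 | 515/256 129/64 65/32 33/16 17/8 9/4 5/2 3 } ⇒ 1029/512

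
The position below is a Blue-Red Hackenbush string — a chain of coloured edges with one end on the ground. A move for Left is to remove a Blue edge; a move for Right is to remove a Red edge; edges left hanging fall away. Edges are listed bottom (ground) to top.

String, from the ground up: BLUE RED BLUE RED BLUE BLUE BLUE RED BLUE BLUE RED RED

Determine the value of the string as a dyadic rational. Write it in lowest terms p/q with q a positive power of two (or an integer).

1497/2048

step 1: add BLUE to get B; options L={ 0 } R={ none } → 1
step 2: add RED to get BR; options L={ 0 } R={ 1 } → 1/2
step 3: add BLUE to get BRB; options L={ 0,1/2 } R={ 1 } → 3/4
step 4: add RED to get BRBR; options L={ 0,1/2 } R={ 3/4,1 } → 5/8
step 5: add BLUE to get BRBRB; options L={ 0,1/2,5/8 } R={ 3/4,1 } → 11/16
step 6: add BLUE to get BRBRBB; options L={ 0,1/2,5/8,11/16 } R={ 3/4,1 } → 23/32
step 7: add BLUE to get BRBRBBB; options L={ 0,1/2,5/8,11/16,23/32 } R={ 3/4,1 } → 47/64
step 8: add RED to get BRBRBBBR; options L={ 0,1/2,5/8,11/16,23/32 } R={ 47/64,3/4,1 } → 93/128
step 9: add BLUE to get BRBRBBBRB; options L={ 0,1/2,5/8,11/16,23/32,93/128 } R={ 47/64,3/4,1 } → 187/256
step 10: add BLUE to get BRBRBBBRBB; options L={ 0,1/2,5/8,11/16,23/32,93/128,187/256 } R={ 47/64,3/4,1 } → 375/512
step 11: add RED to get BRBRBBBRBBR; options L={ 0,1/2,5/8,11/16,23/32,93/128,187/256 } R={ 375/512,47/64,3/4,1 } → 749/1024
step 12: add RED to get BRBRBBBRBBRR; options L={ 0,1/2,5/8,11/16,23/32,93/128,187/256 } R={ 749/1024,375/512,47/64,3/4,1 } → 1497/2048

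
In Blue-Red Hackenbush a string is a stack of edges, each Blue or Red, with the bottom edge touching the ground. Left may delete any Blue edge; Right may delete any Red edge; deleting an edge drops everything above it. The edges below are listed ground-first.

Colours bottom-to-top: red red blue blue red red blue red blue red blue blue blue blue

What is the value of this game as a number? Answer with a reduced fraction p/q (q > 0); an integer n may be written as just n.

-5793/4096

Prefix values for red red blue blue red red blue red blue red blue blue blue blue via {L|R} + simplicity:
edge 1 of 14 (red): { — | 0 } so -1
edge 2 of 14 (red): { — | -1 0 } so -2
edge 3 of 14 (blue): { -2 | -1 0 } so -3/2
edge 4 of 14 (blue): { -2 -3/2 | -1 0 } so -5/4
edge 5 of 14 (red): { -2 -3/2 | -5/4 -1 0 } so -11/8
edge 6 of 14 (red): { -2 -3/2 | -11/8 -5/4 -1 0 } so -23/16
edge 7 of 14 (blue): { -2 -3/2 -23/16 | -11/8 -5/4 -1 0 } so -45/32
edge 8 of 14 (red): { -2 -3/2 -23/16 | -45/32 -11/8 -5/4 -1 0 } so -91/64
edge 9 of 14 (blue): { -2 -3/2 -23/16 -91/64 | -45/32 -11/8 -5/4 -1 0 } so -181/128
edge 10 of 14 (red): { -2 -3/2 -23/16 -91/64 | -181/128 -45/32 -11/8 -5/4 -1 0 } so -363/256
edge 11 of 14 (blue): { -2 -3/2 -23/16 -91/64 -363/256 | -181/128 -45/32 -11/8 -5/4 -1 0 } so -725/512
edge 12 of 14 (blue): { -2 -3/2 -23/16 -91/64 -363/256 -725/512 | -181/128 -45/32 -11/8 -5/4 -1 0 } so -1449/1024
edge 13 of 14 (blue): { -2 -3/2 -23/16 -91/64 -363/256 -725/512 -1449/1024 | -181/128 -45/32 -11/8 -5/4 -1 0 } so -2897/2048
edge 14 of 14 (blue): { -2 -3/2 -23/16 -91/64 -363/256 -725/512 -1449/1024 -2897/2048 | -181/128 -45/32 -11/8 -5/4 -1 0 } so -5793/4096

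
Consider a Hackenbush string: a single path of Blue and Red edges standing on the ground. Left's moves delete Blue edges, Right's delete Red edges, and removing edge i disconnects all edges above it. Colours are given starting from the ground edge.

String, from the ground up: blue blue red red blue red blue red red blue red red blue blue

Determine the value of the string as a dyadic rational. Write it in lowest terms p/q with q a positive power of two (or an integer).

b: Left { 0 }, Right { none } = simplest 1
bb: Left { 0 1 }, Right { none } = simplest 2
bbr: Left { 0 1 }, Right { 2 } = simplest 3/2
bbrr: Left { 0 1 }, Right { 3/2 2 } = simplest 5/4
bbrrb: Left { 0 1 5/4 }, Right { 3/2 2 } = simplest 11/8
bbrrbr: Left { 0 1 5/4 }, Right { 11/8 3/2 2 } = simplest 21/16
bbrrbrb: Left { 0 1 5/4 21/16 }, Right { 11/8 3/2 2 } = simplest 43/32
bbrrbrbr: Left { 0 1 5/4 21/16 }, Right { 43/32 11/8 3/2 2 } = simplest 85/64
bbrrbrbrr: Left { 0 1 5/4 21/16 }, Right { 85/64 43/32 11/8 3/2 2 } = simplest 169/128
bbrrbrbrrb: Left { 0 1 5/4 21/16 169/128 }, Right { 85/64 43/32 11/8 3/2 2 } = simplest 339/256
bbrrbrbrrbr: Left { 0 1 5/4 21/16 169/128 }, Right { 339/256 85/64 43/32 11/8 3/2 2 } = simplest 677/512
bbrrbrbrrbrr: Left { 0 1 5/4 21/16 169/128 }, Right { 677/512 339/256 85/64 43/32 11/8 3/2 2 } = simplest 1353/1024
bbrrbrbrrbrrb: Left { 0 1 5/4 21/16 169/128 1353/1024 }, Right { 677/512 339/256 85/64 43/32 11/8 3/2 2 } = simplest 2707/2048
bbrrbrbrrbrrbb: Left { 0 1 5/4 21/16 169/128 1353/1024 2707/2048 }, Right { 677/512 339/256 85/64 43/32 11/8 3/2 2 } = simplest 5415/4096

5415/4096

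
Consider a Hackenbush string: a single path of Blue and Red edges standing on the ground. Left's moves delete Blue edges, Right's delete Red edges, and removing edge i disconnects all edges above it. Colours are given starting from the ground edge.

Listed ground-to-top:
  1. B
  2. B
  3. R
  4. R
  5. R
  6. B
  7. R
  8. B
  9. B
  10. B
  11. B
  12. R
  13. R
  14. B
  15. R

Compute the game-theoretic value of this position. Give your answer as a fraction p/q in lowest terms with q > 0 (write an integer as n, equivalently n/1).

Build value(s[:k]) for k = 1..15, string s = B B R R R B R B B B B R R B R.
step 1: add B to get B; options L={ 0 } R={ none } = 1
step 2: add B to get BB; options L={ 0; 1 } R={ none } = 2
step 3: add R to get BBR; options L={ 0; 1 } R={ 2 } = 3/2
step 4: add R to get BBRR; options L={ 0; 1 } R={ 3/2; 2 } = 5/4
step 5: add R to get BBRRR; options L={ 0; 1 } R={ 5/4; 3/2; 2 } = 9/8
step 6: add B to get BBRRRB; options L={ 0; 1; 9/8 } R={ 5/4; 3/2; 2 } = 19/16
step 7: add R to get BBRRRBR; options L={ 0; 1; 9/8 } R={ 19/16; 5/4; 3/2; 2 } = 37/32
step 8: add B to get BBRRRBRB; options L={ 0; 1; 9/8; 37/32 } R={ 19/16; 5/4; 3/2; 2 } = 75/64
step 9: add B to get BBRRRBRBB; options L={ 0; 1; 9/8; 37/32; 75/64 } R={ 19/16; 5/4; 3/2; 2 } = 151/128
step 10: add B to get BBRRRBRBBB; options L={ 0; 1; 9/8; 37/32; 75/64; 151/128 } R={ 19/16; 5/4; 3/2; 2 } = 303/256
step 11: add B to get BBRRRBRBBBB; options L={ 0; 1; 9/8; 37/32; 75/64; 151/128; 303/256 } R={ 19/16; 5/4; 3/2; 2 } = 607/512
step 12: add R to get BBRRRBRBBBBR; options L={ 0; 1; 9/8; 37/32; 75/64; 151/128; 303/256 } R={ 607/512; 19/16; 5/4; 3/2; 2 } = 1213/1024
step 13: add R to get BBRRRBRBBBBRR; options L={ 0; 1; 9/8; 37/32; 75/64; 151/128; 303/256 } R={ 1213/1024; 607/512; 19/16; 5/4; 3/2; 2 } = 2425/2048
step 14: add B to get BBRRRBRBBBBRRB; options L={ 0; 1; 9/8; 37/32; 75/64; 151/128; 303/256; 2425/2048 } R={ 1213/1024; 607/512; 19/16; 5/4; 3/2; 2 } = 4851/4096
step 15: add R to get BBRRRBRBBBBRRBR; options L={ 0; 1; 9/8; 37/32; 75/64; 151/128; 303/256; 2425/2048 } R={ 4851/4096; 1213/1024; 607/512; 19/16; 5/4; 3/2; 2 } = 9701/8192

9701/8192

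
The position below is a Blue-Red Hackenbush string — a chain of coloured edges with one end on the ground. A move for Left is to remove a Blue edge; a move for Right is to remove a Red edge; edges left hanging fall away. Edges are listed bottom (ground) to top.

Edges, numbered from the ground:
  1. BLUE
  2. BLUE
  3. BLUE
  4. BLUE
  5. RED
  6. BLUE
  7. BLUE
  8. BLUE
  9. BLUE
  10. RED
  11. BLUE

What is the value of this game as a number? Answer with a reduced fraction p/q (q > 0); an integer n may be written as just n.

507/128

Build val(s[:k]) for k = 1..11, string s = BLUE BLUE BLUE BLUE RED BLUE BLUE BLUE BLUE RED BLUE.
val(B) = { 0 | none } — 1
val(BB) = { 0, 1 | none } — 2
val(BBB) = { 0, 1, 2 | none } — 3
val(BBBB) = { 0, 1, 2, 3 | none } — 4
val(BBBBR) = { 0, 1, 2, 3 | 4 } — 7/2
val(BBBBRB) = { 0, 1, 2, 3, 7/2 | 4 } — 15/4
val(BBBBRBB) = { 0, 1, 2, 3, 7/2, 15/4 | 4 } — 31/8
val(BBBBRBBB) = { 0, 1, 2, 3, 7/2, 15/4, 31/8 | 4 } — 63/16
val(BBBBRBBBB) = { 0, 1, 2, 3, 7/2, 15/4, 31/8, 63/16 | 4 } — 127/32
val(BBBBRBBBBR) = { 0, 1, 2, 3, 7/2, 15/4, 31/8, 63/16 | 127/32, 4 } — 253/64
val(BBBBRBBBBRB) = { 0, 1, 2, 3, 7/2, 15/4, 31/8, 63/16, 253/64 | 127/32, 4 } — 507/128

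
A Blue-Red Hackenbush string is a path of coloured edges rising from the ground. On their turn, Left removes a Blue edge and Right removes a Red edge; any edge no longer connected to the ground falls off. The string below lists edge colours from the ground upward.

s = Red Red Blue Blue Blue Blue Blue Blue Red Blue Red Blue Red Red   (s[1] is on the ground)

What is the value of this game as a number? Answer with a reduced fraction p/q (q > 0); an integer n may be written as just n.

Recurse on prefixes of the 14-edge string Red Red Blue Blue Blue Blue Blue Blue Red Blue Red Blue Red Red:
R: Left {  }, Right { 0 } — simplest -1
RR: Left {  }, Right { -1; 0 } — simplest -2
RRB: Left { -2 }, Right { -1; 0 } — simplest -3/2
RRBB: Left { -2; -3/2 }, Right { -1; 0 } — simplest -5/4
RRBBB: Left { -2; -3/2; -5/4 }, Right { -1; 0 } — simplest -9/8
RRBBBB: Left { -2; -3/2; -5/4; -9/8 }, Right { -1; 0 } — simplest -17/16
RRBBBBB: Left { -2; -3/2; -5/4; -9/8; -17/16 }, Right { -1; 0 } — simplest -33/32
RRBBBBBB: Left { -2; -3/2; -5/4; -9/8; -17/16; -33/32 }, Right { -1; 0 } — simplest -65/64
RRBBBBBBR: Left { -2; -3/2; -5/4; -9/8; -17/16; -33/32 }, Right { -65/64; -1; 0 } — simplest -131/128
RRBBBBBBRB: Left { -2; -3/2; -5/4; -9/8; -17/16; -33/32; -131/128 }, Right { -65/64; -1; 0 } — simplest -261/256
RRBBBBBBRBR: Left { -2; -3/2; -5/4; -9/8; -17/16; -33/32; -131/128 }, Right { -261/256; -65/64; -1; 0 } — simplest -523/512
RRBBBBBBRBRB: Left { -2; -3/2; -5/4; -9/8; -17/16; -33/32; -131/128; -523/512 }, Right { -261/256; -65/64; -1; 0 } — simplest -1045/1024
RRBBBBBBRBRBR: Left { -2; -3/2; -5/4; -9/8; -17/16; -33/32; -131/128; -523/512 }, Right { -1045/1024; -261/256; -65/64; -1; 0 } — simplest -2091/2048
RRBBBBBBRBRBRR: Left { -2; -3/2; -5/4; -9/8; -17/16; -33/32; -131/128; -523/512 }, Right { -2091/2048; -1045/1024; -261/256; -65/64; -1; 0 } — simplest -4183/4096

-4183/4096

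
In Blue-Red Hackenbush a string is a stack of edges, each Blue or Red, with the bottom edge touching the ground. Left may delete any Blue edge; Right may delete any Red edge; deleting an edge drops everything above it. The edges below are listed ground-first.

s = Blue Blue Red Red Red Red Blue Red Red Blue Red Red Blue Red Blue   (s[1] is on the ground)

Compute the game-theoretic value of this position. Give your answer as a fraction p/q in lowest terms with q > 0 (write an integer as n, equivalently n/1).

edge 1 of 15 (Blue): { 0 | none } → 1
edge 2 of 15 (Blue): { 0 1 | none } → 2
edge 3 of 15 (Red): { 0 1 | 2 } → 3/2
edge 4 of 15 (Red): { 0 1 | 3/2 2 } → 5/4
edge 5 of 15 (Red): { 0 1 | 5/4 3/2 2 } → 9/8
edge 6 of 15 (Red): { 0 1 | 9/8 5/4 3/2 2 } → 17/16
edge 7 of 15 (Blue): { 0 1 17/16 | 9/8 5/4 3/2 2 } → 35/32
edge 8 of 15 (Red): { 0 1 17/16 | 35/32 9/8 5/4 3/2 2 } → 69/64
edge 9 of 15 (Red): { 0 1 17/16 | 69/64 35/32 9/8 5/4 3/2 2 } → 137/128
edge 10 of 15 (Blue): { 0 1 17/16 137/128 | 69/64 35/32 9/8 5/4 3/2 2 } → 275/256
edge 11 of 15 (Red): { 0 1 17/16 137/128 | 275/256 69/64 35/32 9/8 5/4 3/2 2 } → 549/512
edge 12 of 15 (Red): { 0 1 17/16 137/128 | 549/512 275/256 69/64 35/32 9/8 5/4 3/2 2 } → 1097/1024
edge 13 of 15 (Blue): { 0 1 17/16 137/128 1097/1024 | 549/512 275/256 69/64 35/32 9/8 5/4 3/2 2 } → 2195/2048
edge 14 of 15 (Red): { 0 1 17/16 137/128 1097/1024 | 2195/2048 549/512 275/256 69/64 35/32 9/8 5/4 3/2 2 } → 4389/4096
edge 15 of 15 (Blue): { 0 1 17/16 137/128 1097/1024 4389/4096 | 2195/2048 549/512 275/256 69/64 35/32 9/8 5/4 3/2 2 } → 8779/8192

8779/8192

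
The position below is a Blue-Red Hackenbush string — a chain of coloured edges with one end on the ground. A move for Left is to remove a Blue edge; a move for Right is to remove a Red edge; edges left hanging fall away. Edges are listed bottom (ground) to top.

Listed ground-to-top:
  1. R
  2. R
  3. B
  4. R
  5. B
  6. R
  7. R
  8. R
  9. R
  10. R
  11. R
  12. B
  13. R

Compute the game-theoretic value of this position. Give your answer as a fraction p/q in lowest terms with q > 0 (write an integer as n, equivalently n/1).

step 1: add R to get R; options L={  } R={ 0 } so -1
step 2: add R to get RR; options L={  } R={ -1; 0 } so -2
step 3: add B to get RRB; options L={ -2 } R={ -1; 0 } so -3/2
step 4: add R to get RRBR; options L={ -2 } R={ -3/2; -1; 0 } so -7/4
step 5: add B to get RRBRB; options L={ -2; -7/4 } R={ -3/2; -1; 0 } so -13/8
step 6: add R to get RRBRBR; options L={ -2; -7/4 } R={ -13/8; -3/2; -1; 0 } so -27/16
step 7: add R to get RRBRBRR; options L={ -2; -7/4 } R={ -27/16; -13/8; -3/2; -1; 0 } so -55/32
step 8: add R to get RRBRBRRR; options L={ -2; -7/4 } R={ -55/32; -27/16; -13/8; -3/2; -1; 0 } so -111/64
step 9: add R to get RRBRBRRRR; options L={ -2; -7/4 } R={ -111/64; -55/32; -27/16; -13/8; -3/2; -1; 0 } so -223/128
step 10: add R to get RRBRBRRRRR; options L={ -2; -7/4 } R={ -223/128; -111/64; -55/32; -27/16; -13/8; -3/2; -1; 0 } so -447/256
step 11: add R to get RRBRBRRRRRR; options L={ -2; -7/4 } R={ -447/256; -223/128; -111/64; -55/32; -27/16; -13/8; -3/2; -1; 0 } so -895/512
step 12: add B to get RRBRBRRRRRRB; options L={ -2; -7/4; -895/512 } R={ -447/256; -223/128; -111/64; -55/32; -27/16; -13/8; -3/2; -1; 0 } so -1789/1024
step 13: add R to get RRBRBRRRRRRBR; options L={ -2; -7/4; -895/512 } R={ -1789/1024; -447/256; -223/128; -111/64; -55/32; -27/16; -13/8; -3/2; -1; 0 } so -3579/2048

-3579/2048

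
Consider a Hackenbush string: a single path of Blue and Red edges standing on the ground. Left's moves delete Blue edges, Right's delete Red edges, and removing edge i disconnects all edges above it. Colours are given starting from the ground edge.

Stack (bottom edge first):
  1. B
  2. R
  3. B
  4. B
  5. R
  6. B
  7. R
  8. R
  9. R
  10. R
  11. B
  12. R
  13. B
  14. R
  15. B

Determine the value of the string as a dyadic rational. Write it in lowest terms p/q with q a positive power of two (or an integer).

Recurse on prefixes of the 15-edge string B R B B R B R R R R B R B R B:
B: Left { 0 }, Right { (no moves) } => simplest 1
BR: Left { 0 }, Right { 1 } => simplest 1/2
BRB: Left { 0; 1/2 }, Right { 1 } => simplest 3/4
BRBB: Left { 0; 1/2; 3/4 }, Right { 1 } => simplest 7/8
BRBBR: Left { 0; 1/2; 3/4 }, Right { 7/8; 1 } => simplest 13/16
BRBBRB: Left { 0; 1/2; 3/4; 13/16 }, Right { 7/8; 1 } => simplest 27/32
BRBBRBR: Left { 0; 1/2; 3/4; 13/16 }, Right { 27/32; 7/8; 1 } => simplest 53/64
BRBBRBRR: Left { 0; 1/2; 3/4; 13/16 }, Right { 53/64; 27/32; 7/8; 1 } => simplest 105/128
BRBBRBRRR: Left { 0; 1/2; 3/4; 13/16 }, Right { 105/128; 53/64; 27/32; 7/8; 1 } => simplest 209/256
BRBBRBRRRR: Left { 0; 1/2; 3/4; 13/16 }, Right { 209/256; 105/128; 53/64; 27/32; 7/8; 1 } => simplest 417/512
BRBBRBRRRRB: Left { 0; 1/2; 3/4; 13/16; 417/512 }, Right { 209/256; 105/128; 53/64; 27/32; 7/8; 1 } => simplest 835/1024
BRBBRBRRRRBR: Left { 0; 1/2; 3/4; 13/16; 417/512 }, Right { 835/1024; 209/256; 105/128; 53/64; 27/32; 7/8; 1 } => simplest 1669/2048
BRBBRBRRRRBRB: Left { 0; 1/2; 3/4; 13/16; 417/512; 1669/2048 }, Right { 835/1024; 209/256; 105/128; 53/64; 27/32; 7/8; 1 } => simplest 3339/4096
BRBBRBRRRRBRBR: Left { 0; 1/2; 3/4; 13/16; 417/512; 1669/2048 }, Right { 3339/4096; 835/1024; 209/256; 105/128; 53/64; 27/32; 7/8; 1 } => simplest 6677/8192
BRBBRBRRRRBRBRB: Left { 0; 1/2; 3/4; 13/16; 417/512; 1669/2048; 6677/8192 }, Right { 3339/4096; 835/1024; 209/256; 105/128; 53/64; 27/32; 7/8; 1 } => simplest 13355/16384

13355/16384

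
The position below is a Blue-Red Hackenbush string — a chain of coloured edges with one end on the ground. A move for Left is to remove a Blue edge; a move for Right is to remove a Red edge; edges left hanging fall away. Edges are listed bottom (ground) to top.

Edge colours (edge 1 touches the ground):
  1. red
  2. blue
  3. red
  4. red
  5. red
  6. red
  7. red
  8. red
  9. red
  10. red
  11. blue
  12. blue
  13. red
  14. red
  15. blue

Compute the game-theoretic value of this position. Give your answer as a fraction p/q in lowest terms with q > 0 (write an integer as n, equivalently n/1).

-16333/16384

1 of 15 · r · max L −∞ · min R 0 — -1
2 of 15 · rb · max L -1 · min R 0 — -1/2
3 of 15 · rbr · max L -1 · min R -1/2 — -3/4
4 of 15 · rbrr · max L -1 · min R -3/4 — -7/8
5 of 15 · rbrrr · max L -1 · min R -7/8 — -15/16
6 of 15 · rbrrrr · max L -1 · min R -15/16 — -31/32
7 of 15 · rbrrrrr · max L -1 · min R -31/32 — -63/64
8 of 15 · rbrrrrrr · max L -1 · min R -63/64 — -127/128
9 of 15 · rbrrrrrrr · max L -1 · min R -127/128 — -255/256
10 of 15 · rbrrrrrrrr · max L -1 · min R -255/256 — -511/512
11 of 15 · rbrrrrrrrrb · max L -511/512 · min R -255/256 — -1021/1024
12 of 15 · rbrrrrrrrrbb · max L -1021/1024 · min R -255/256 — -2041/2048
13 of 15 · rbrrrrrrrrbbr · max L -1021/1024 · min R -2041/2048 — -4083/4096
14 of 15 · rbrrrrrrrrbbrr · max L -1021/1024 · min R -4083/4096 — -8167/8192
15 of 15 · rbrrrrrrrrbbrrb · max L -8167/8192 · min R -4083/4096 — -16333/16384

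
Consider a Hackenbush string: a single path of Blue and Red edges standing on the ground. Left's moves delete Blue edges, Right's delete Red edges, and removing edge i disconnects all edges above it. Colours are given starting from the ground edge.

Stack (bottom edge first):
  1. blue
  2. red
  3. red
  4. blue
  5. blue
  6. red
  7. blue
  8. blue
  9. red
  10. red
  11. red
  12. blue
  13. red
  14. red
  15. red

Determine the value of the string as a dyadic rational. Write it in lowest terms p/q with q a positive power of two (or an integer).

6929/16384

b: Left { 0 }, Right { ∅ } so simplest 1
br: Left { 0 }, Right { 1 } so simplest 1/2
brr: Left { 0 }, Right { 1/2, 1 } so simplest 1/4
brrb: Left { 0, 1/4 }, Right { 1/2, 1 } so simplest 3/8
brrbb: Left { 0, 1/4, 3/8 }, Right { 1/2, 1 } so simplest 7/16
brrbbr: Left { 0, 1/4, 3/8 }, Right { 7/16, 1/2, 1 } so simplest 13/32
brrbbrb: Left { 0, 1/4, 3/8, 13/32 }, Right { 7/16, 1/2, 1 } so simplest 27/64
brrbbrbb: Left { 0, 1/4, 3/8, 13/32, 27/64 }, Right { 7/16, 1/2, 1 } so simplest 55/128
brrbbrbbr: Left { 0, 1/4, 3/8, 13/32, 27/64 }, Right { 55/128, 7/16, 1/2, 1 } so simplest 109/256
brrbbrbbrr: Left { 0, 1/4, 3/8, 13/32, 27/64 }, Right { 109/256, 55/128, 7/16, 1/2, 1 } so simplest 217/512
brrbbrbbrrr: Left { 0, 1/4, 3/8, 13/32, 27/64 }, Right { 217/512, 109/256, 55/128, 7/16, 1/2, 1 } so simplest 433/1024
brrbbrbbrrrb: Left { 0, 1/4, 3/8, 13/32, 27/64, 433/1024 }, Right { 217/512, 109/256, 55/128, 7/16, 1/2, 1 } so simplest 867/2048
brrbbrbbrrrbr: Left { 0, 1/4, 3/8, 13/32, 27/64, 433/1024 }, Right { 867/2048, 217/512, 109/256, 55/128, 7/16, 1/2, 1 } so simplest 1733/4096
brrbbrbbrrrbrr: Left { 0, 1/4, 3/8, 13/32, 27/64, 433/1024 }, Right { 1733/4096, 867/2048, 217/512, 109/256, 55/128, 7/16, 1/2, 1 } so simplest 3465/8192
brrbbrbbrrrbrrr: Left { 0, 1/4, 3/8, 13/32, 27/64, 433/1024 }, Right { 3465/8192, 1733/4096, 867/2048, 217/512, 109/256, 55/128, 7/16, 1/2, 1 } so simplest 6929/16384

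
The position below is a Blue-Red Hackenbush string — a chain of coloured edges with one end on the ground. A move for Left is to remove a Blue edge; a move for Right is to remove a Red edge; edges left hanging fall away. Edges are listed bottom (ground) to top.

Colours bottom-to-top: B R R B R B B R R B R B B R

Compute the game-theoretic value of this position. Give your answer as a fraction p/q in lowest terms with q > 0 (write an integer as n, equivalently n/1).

2861/8192

B: Left { 0 }, Right { none } → simplest 1
BR: Left { 0 }, Right { 1 } → simplest 1/2
BRR: Left { 0 }, Right { 1/2 1 } → simplest 1/4
BRRB: Left { 0 1/4 }, Right { 1/2 1 } → simplest 3/8
BRRBR: Left { 0 1/4 }, Right { 3/8 1/2 1 } → simplest 5/16
BRRBRB: Left { 0 1/4 5/16 }, Right { 3/8 1/2 1 } → simplest 11/32
BRRBRBB: Left { 0 1/4 5/16 11/32 }, Right { 3/8 1/2 1 } → simplest 23/64
BRRBRBBR: Left { 0 1/4 5/16 11/32 }, Right { 23/64 3/8 1/2 1 } → simplest 45/128
BRRBRBBRR: Left { 0 1/4 5/16 11/32 }, Right { 45/128 23/64 3/8 1/2 1 } → simplest 89/256
BRRBRBBRRB: Left { 0 1/4 5/16 11/32 89/256 }, Right { 45/128 23/64 3/8 1/2 1 } → simplest 179/512
BRRBRBBRRBR: Left { 0 1/4 5/16 11/32 89/256 }, Right { 179/512 45/128 23/64 3/8 1/2 1 } → simplest 357/1024
BRRBRBBRRBRB: Left { 0 1/4 5/16 11/32 89/256 357/1024 }, Right { 179/512 45/128 23/64 3/8 1/2 1 } → simplest 715/2048
BRRBRBBRRBRBB: Left { 0 1/4 5/16 11/32 89/256 357/1024 715/2048 }, Right { 179/512 45/128 23/64 3/8 1/2 1 } → simplest 1431/4096
BRRBRBBRRBRBBR: Left { 0 1/4 5/16 11/32 89/256 357/1024 715/2048 }, Right { 1431/4096 179/512 45/128 23/64 3/8 1/2 1 } → simplest 2861/8192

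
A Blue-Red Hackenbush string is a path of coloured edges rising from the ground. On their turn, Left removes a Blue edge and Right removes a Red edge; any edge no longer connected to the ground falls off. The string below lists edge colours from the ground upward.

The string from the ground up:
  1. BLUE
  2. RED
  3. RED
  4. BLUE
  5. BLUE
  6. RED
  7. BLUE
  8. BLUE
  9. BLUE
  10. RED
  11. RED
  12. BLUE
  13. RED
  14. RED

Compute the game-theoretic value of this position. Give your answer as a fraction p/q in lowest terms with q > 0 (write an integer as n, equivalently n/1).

3529/8192

Prefix values for BLUE RED RED BLUE BLUE RED BLUE BLUE BLUE RED RED BLUE RED RED via {L|R} + simplicity:
G_1 [B]  L=[0]  R=[(no moves)]  => 1
G_2 [BR]  L=[0]  R=[1]  => 1/2
G_3 [BRR]  L=[0]  R=[1/2, 1]  => 1/4
G_4 [BRRB]  L=[0, 1/4]  R=[1/2, 1]  => 3/8
G_5 [BRRBB]  L=[0, 1/4, 3/8]  R=[1/2, 1]  => 7/16
G_6 [BRRBBR]  L=[0, 1/4, 3/8]  R=[7/16, 1/2, 1]  => 13/32
G_7 [BRRBBRB]  L=[0, 1/4, 3/8, 13/32]  R=[7/16, 1/2, 1]  => 27/64
G_8 [BRRBBRBB]  L=[0, 1/4, 3/8, 13/32, 27/64]  R=[7/16, 1/2, 1]  => 55/128
G_9 [BRRBBRBBB]  L=[0, 1/4, 3/8, 13/32, 27/64, 55/128]  R=[7/16, 1/2, 1]  => 111/256
G_10 [BRRBBRBBBR]  L=[0, 1/4, 3/8, 13/32, 27/64, 55/128]  R=[111/256, 7/16, 1/2, 1]  => 221/512
G_11 [BRRBBRBBBRR]  L=[0, 1/4, 3/8, 13/32, 27/64, 55/128]  R=[221/512, 111/256, 7/16, 1/2, 1]  => 441/1024
G_12 [BRRBBRBBBRRB]  L=[0, 1/4, 3/8, 13/32, 27/64, 55/128, 441/1024]  R=[221/512, 111/256, 7/16, 1/2, 1]  => 883/2048
G_13 [BRRBBRBBBRRBR]  L=[0, 1/4, 3/8, 13/32, 27/64, 55/128, 441/1024]  R=[883/2048, 221/512, 111/256, 7/16, 1/2, 1]  => 1765/4096
G_14 [BRRBBRBBBRRBRR]  L=[0, 1/4, 3/8, 13/32, 27/64, 55/128, 441/1024]  R=[1765/4096, 883/2048, 221/512, 111/256, 7/16, 1/2, 1]  => 3529/8192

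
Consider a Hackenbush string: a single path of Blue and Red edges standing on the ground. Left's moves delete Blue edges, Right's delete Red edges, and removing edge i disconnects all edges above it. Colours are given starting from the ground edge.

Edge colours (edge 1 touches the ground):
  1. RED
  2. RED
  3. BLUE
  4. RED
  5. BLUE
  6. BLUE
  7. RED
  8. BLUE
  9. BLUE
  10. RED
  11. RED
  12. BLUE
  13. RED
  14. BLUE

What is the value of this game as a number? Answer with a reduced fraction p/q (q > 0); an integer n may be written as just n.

Build v(s[:k]) for k = 1..14, string s = RED RED BLUE RED BLUE BLUE RED BLUE BLUE RED RED BLUE RED BLUE.
v_1 [R]  L=[]  R=[0]  = -1
v_2 [RR]  L=[]  R=[-1,0]  = -2
v_3 [RRB]  L=[-2]  R=[-1,0]  = -3/2
v_4 [RRBR]  L=[-2]  R=[-3/2,-1,0]  = -7/4
v_5 [RRBRB]  L=[-2,-7/4]  R=[-3/2,-1,0]  = -13/8
v_6 [RRBRBB]  L=[-2,-7/4,-13/8]  R=[-3/2,-1,0]  = -25/16
v_7 [RRBRBBR]  L=[-2,-7/4,-13/8]  R=[-25/16,-3/2,-1,0]  = -51/32
v_8 [RRBRBBRB]  L=[-2,-7/4,-13/8,-51/32]  R=[-25/16,-3/2,-1,0]  = -101/64
v_9 [RRBRBBRBB]  L=[-2,-7/4,-13/8,-51/32,-101/64]  R=[-25/16,-3/2,-1,0]  = -201/128
v_10 [RRBRBBRBBR]  L=[-2,-7/4,-13/8,-51/32,-101/64]  R=[-201/128,-25/16,-3/2,-1,0]  = -403/256
v_11 [RRBRBBRBBRR]  L=[-2,-7/4,-13/8,-51/32,-101/64]  R=[-403/256,-201/128,-25/16,-3/2,-1,0]  = -807/512
v_12 [RRBRBBRBBRRB]  L=[-2,-7/4,-13/8,-51/32,-101/64,-807/512]  R=[-403/256,-201/128,-25/16,-3/2,-1,0]  = -1613/1024
v_13 [RRBRBBRBBRRBR]  L=[-2,-7/4,-13/8,-51/32,-101/64,-807/512]  R=[-1613/1024,-403/256,-201/128,-25/16,-3/2,-1,0]  = -3227/2048
v_14 [RRBRBBRBBRRBRB]  L=[-2,-7/4,-13/8,-51/32,-101/64,-807/512,-3227/2048]  R=[-1613/1024,-403/256,-201/128,-25/16,-3/2,-1,0]  = -6453/4096

-6453/4096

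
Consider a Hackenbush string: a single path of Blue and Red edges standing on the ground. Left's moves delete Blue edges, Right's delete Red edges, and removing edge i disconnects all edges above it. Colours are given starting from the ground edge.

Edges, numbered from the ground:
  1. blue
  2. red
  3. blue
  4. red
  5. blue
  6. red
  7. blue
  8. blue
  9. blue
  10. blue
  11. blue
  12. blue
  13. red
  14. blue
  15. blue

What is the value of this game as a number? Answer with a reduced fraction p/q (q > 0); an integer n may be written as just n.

Build v(s[:k]) for k = 1..15, string s = blue red blue red blue red blue blue blue blue blue blue red blue blue.
edge 1 of 15 (blue): { 0 | · } -> 1
edge 2 of 15 (red): { 0 | 1 } -> 1/2
edge 3 of 15 (blue): { 0, 1/2 | 1 } -> 3/4
edge 4 of 15 (red): { 0, 1/2 | 3/4, 1 } -> 5/8
edge 5 of 15 (blue): { 0, 1/2, 5/8 | 3/4, 1 } -> 11/16
edge 6 of 15 (red): { 0, 1/2, 5/8 | 11/16, 3/4, 1 } -> 21/32
edge 7 of 15 (blue): { 0, 1/2, 5/8, 21/32 | 11/16, 3/4, 1 } -> 43/64
edge 8 of 15 (blue): { 0, 1/2, 5/8, 21/32, 43/64 | 11/16, 3/4, 1 } -> 87/128
edge 9 of 15 (blue): { 0, 1/2, 5/8, 21/32, 43/64, 87/128 | 11/16, 3/4, 1 } -> 175/256
edge 10 of 15 (blue): { 0, 1/2, 5/8, 21/32, 43/64, 87/128, 175/256 | 11/16, 3/4, 1 } -> 351/512
edge 11 of 15 (blue): { 0, 1/2, 5/8, 21/32, 43/64, 87/128, 175/256, 351/512 | 11/16, 3/4, 1 } -> 703/1024
edge 12 of 15 (blue): { 0, 1/2, 5/8, 21/32, 43/64, 87/128, 175/256, 351/512, 703/1024 | 11/16, 3/4, 1 } -> 1407/2048
edge 13 of 15 (red): { 0, 1/2, 5/8, 21/32, 43/64, 87/128, 175/256, 351/512, 703/1024 | 1407/2048, 11/16, 3/4, 1 } -> 2813/4096
edge 14 of 15 (blue): { 0, 1/2, 5/8, 21/32, 43/64, 87/128, 175/256, 351/512, 703/1024, 2813/4096 | 1407/2048, 11/16, 3/4, 1 } -> 5627/8192
edge 15 of 15 (blue): { 0, 1/2, 5/8, 21/32, 43/64, 87/128, 175/256, 351/512, 703/1024, 2813/4096, 5627/8192 | 1407/2048, 11/16, 3/4, 1 } -> 11255/16384

11255/16384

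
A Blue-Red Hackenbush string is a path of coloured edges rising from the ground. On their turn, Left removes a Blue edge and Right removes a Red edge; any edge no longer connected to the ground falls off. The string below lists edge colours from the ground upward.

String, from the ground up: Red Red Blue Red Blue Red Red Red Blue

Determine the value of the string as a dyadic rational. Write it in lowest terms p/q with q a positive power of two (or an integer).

edge 1 of 9 (Red): { · | 0 } = -1
edge 2 of 9 (Red): { · | -1 0 } = -2
edge 3 of 9 (Blue): { -2 | -1 0 } = -3/2
edge 4 of 9 (Red): { -2 | -3/2 -1 0 } = -7/4
edge 5 of 9 (Blue): { -2 -7/4 | -3/2 -1 0 } = -13/8
edge 6 of 9 (Red): { -2 -7/4 | -13/8 -3/2 -1 0 } = -27/16
edge 7 of 9 (Red): { -2 -7/4 | -27/16 -13/8 -3/2 -1 0 } = -55/32
edge 8 of 9 (Red): { -2 -7/4 | -55/32 -27/16 -13/8 -3/2 -1 0 } = -111/64
edge 9 of 9 (Blue): { -2 -7/4 -111/64 | -55/32 -27/16 -13/8 -3/2 -1 0 } = -221/128

-221/128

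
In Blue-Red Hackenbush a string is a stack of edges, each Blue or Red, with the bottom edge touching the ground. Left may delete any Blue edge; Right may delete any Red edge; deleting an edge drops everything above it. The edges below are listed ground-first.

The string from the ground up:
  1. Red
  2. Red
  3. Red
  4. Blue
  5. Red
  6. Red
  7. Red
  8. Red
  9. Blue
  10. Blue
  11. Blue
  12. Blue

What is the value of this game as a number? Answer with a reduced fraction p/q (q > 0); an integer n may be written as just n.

-1505/512

Build v(s[:k]) for k = 1..12, string s = Red Red Red Blue Red Red Red Red Blue Blue Blue Blue.
step 1: add Red to get R; options L={ · } R={ 0 } => -1
step 2: add Red to get RR; options L={ · } R={ -1; 0 } => -2
step 3: add Red to get RRR; options L={ · } R={ -2; -1; 0 } => -3
step 4: add Blue to get RRRB; options L={ -3 } R={ -2; -1; 0 } => -5/2
step 5: add Red to get RRRBR; options L={ -3 } R={ -5/2; -2; -1; 0 } => -11/4
step 6: add Red to get RRRBRR; options L={ -3 } R={ -11/4; -5/2; -2; -1; 0 } => -23/8
step 7: add Red to get RRRBRRR; options L={ -3 } R={ -23/8; -11/4; -5/2; -2; -1; 0 } => -47/16
step 8: add Red to get RRRBRRRR; options L={ -3 } R={ -47/16; -23/8; -11/4; -5/2; -2; -1; 0 } => -95/32
step 9: add Blue to get RRRBRRRRB; options L={ -3; -95/32 } R={ -47/16; -23/8; -11/4; -5/2; -2; -1; 0 } => -189/64
step 10: add Blue to get RRRBRRRRBB; options L={ -3; -95/32; -189/64 } R={ -47/16; -23/8; -11/4; -5/2; -2; -1; 0 } => -377/128
step 11: add Blue to get RRRBRRRRBBB; options L={ -3; -95/32; -189/64; -377/128 } R={ -47/16; -23/8; -11/4; -5/2; -2; -1; 0 } => -753/256
step 12: add Blue to get RRRBRRRRBBBB; options L={ -3; -95/32; -189/64; -377/128; -753/256 } R={ -47/16; -23/8; -11/4; -5/2; -2; -1; 0 } => -1505/512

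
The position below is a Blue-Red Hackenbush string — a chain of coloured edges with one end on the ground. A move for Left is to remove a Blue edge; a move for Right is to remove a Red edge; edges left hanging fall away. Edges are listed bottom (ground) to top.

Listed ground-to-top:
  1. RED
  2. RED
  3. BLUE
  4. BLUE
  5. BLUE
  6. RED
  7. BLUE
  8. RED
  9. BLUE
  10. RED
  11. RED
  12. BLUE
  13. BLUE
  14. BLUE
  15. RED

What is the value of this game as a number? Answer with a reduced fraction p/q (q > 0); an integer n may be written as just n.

-9571/8192

Recurse on prefixes of the 15-edge string RED RED BLUE BLUE BLUE RED BLUE RED BLUE RED RED BLUE BLUE BLUE RED:
edge 1 of 15 (RED): { ∅ | 0 } gives -1
edge 2 of 15 (RED): { ∅ | -1, 0 } gives -2
edge 3 of 15 (BLUE): { -2 | -1, 0 } gives -3/2
edge 4 of 15 (BLUE): { -2, -3/2 | -1, 0 } gives -5/4
edge 5 of 15 (BLUE): { -2, -3/2, -5/4 | -1, 0 } gives -9/8
edge 6 of 15 (RED): { -2, -3/2, -5/4 | -9/8, -1, 0 } gives -19/16
edge 7 of 15 (BLUE): { -2, -3/2, -5/4, -19/16 | -9/8, -1, 0 } gives -37/32
edge 8 of 15 (RED): { -2, -3/2, -5/4, -19/16 | -37/32, -9/8, -1, 0 } gives -75/64
edge 9 of 15 (BLUE): { -2, -3/2, -5/4, -19/16, -75/64 | -37/32, -9/8, -1, 0 } gives -149/128
edge 10 of 15 (RED): { -2, -3/2, -5/4, -19/16, -75/64 | -149/128, -37/32, -9/8, -1, 0 } gives -299/256
edge 11 of 15 (RED): { -2, -3/2, -5/4, -19/16, -75/64 | -299/256, -149/128, -37/32, -9/8, -1, 0 } gives -599/512
edge 12 of 15 (BLUE): { -2, -3/2, -5/4, -19/16, -75/64, -599/512 | -299/256, -149/128, -37/32, -9/8, -1, 0 } gives -1197/1024
edge 13 of 15 (BLUE): { -2, -3/2, -5/4, -19/16, -75/64, -599/512, -1197/1024 | -299/256, -149/128, -37/32, -9/8, -1, 0 } gives -2393/2048
edge 14 of 15 (BLUE): { -2, -3/2, -5/4, -19/16, -75/64, -599/512, -1197/1024, -2393/2048 | -299/256, -149/128, -37/32, -9/8, -1, 0 } gives -4785/4096
edge 15 of 15 (RED): { -2, -3/2, -5/4, -19/16, -75/64, -599/512, -1197/1024, -2393/2048 | -4785/4096, -299/256, -149/128, -37/32, -9/8, -1, 0 } gives -9571/8192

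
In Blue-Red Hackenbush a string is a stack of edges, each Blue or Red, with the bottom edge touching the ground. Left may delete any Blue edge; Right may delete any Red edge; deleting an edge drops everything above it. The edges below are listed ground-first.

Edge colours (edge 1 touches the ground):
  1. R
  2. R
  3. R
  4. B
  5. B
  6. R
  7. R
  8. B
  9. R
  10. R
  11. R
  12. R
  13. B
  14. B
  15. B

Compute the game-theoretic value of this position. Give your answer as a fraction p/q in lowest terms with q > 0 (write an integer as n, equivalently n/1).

1 of 15 · R · max L −∞ · min R 0 so -1
2 of 15 · RR · max L −∞ · min R -1 so -2
3 of 15 · RRR · max L −∞ · min R -2 so -3
4 of 15 · RRRB · max L -3 · min R -2 so -5/2
5 of 15 · RRRBB · max L -5/2 · min R -2 so -9/4
6 of 15 · RRRBBR · max L -5/2 · min R -9/4 so -19/8
7 of 15 · RRRBBRR · max L -5/2 · min R -19/8 so -39/16
8 of 15 · RRRBBRRB · max L -39/16 · min R -19/8 so -77/32
9 of 15 · RRRBBRRBR · max L -39/16 · min R -77/32 so -155/64
10 of 15 · RRRBBRRBRR · max L -39/16 · min R -155/64 so -311/128
11 of 15 · RRRBBRRBRRR · max L -39/16 · min R -311/128 so -623/256
12 of 15 · RRRBBRRBRRRR · max L -39/16 · min R -623/256 so -1247/512
13 of 15 · RRRBBRRBRRRRB · max L -1247/512 · min R -623/256 so -2493/1024
14 of 15 · RRRBBRRBRRRRBB · max L -2493/1024 · min R -623/256 so -4985/2048
15 of 15 · RRRBBRRBRRRRBBB · max L -4985/2048 · min R -623/256 so -9969/4096

-9969/4096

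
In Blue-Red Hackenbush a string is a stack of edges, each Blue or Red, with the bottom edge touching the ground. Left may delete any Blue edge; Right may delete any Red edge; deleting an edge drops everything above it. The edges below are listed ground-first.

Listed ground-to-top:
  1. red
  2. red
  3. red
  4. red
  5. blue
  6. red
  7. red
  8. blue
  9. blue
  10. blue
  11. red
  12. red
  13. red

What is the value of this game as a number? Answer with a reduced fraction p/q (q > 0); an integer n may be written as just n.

-1935/512

1 of 13 · r · max L −∞ · min R 0 gives -1
2 of 13 · rr · max L −∞ · min R -1 gives -2
3 of 13 · rrr · max L −∞ · min R -2 gives -3
4 of 13 · rrrr · max L −∞ · min R -3 gives -4
5 of 13 · rrrrb · max L -4 · min R -3 gives -7/2
6 of 13 · rrrrbr · max L -4 · min R -7/2 gives -15/4
7 of 13 · rrrrbrr · max L -4 · min R -15/4 gives -31/8
8 of 13 · rrrrbrrb · max L -31/8 · min R -15/4 gives -61/16
9 of 13 · rrrrbrrbb · max L -61/16 · min R -15/4 gives -121/32
10 of 13 · rrrrbrrbbb · max L -121/32 · min R -15/4 gives -241/64
11 of 13 · rrrrbrrbbbr · max L -121/32 · min R -241/64 gives -483/128
12 of 13 · rrrrbrrbbbrr · max L -121/32 · min R -483/128 gives -967/256
13 of 13 · rrrrbrrbbbrrr · max L -121/32 · min R -967/256 gives -1935/512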